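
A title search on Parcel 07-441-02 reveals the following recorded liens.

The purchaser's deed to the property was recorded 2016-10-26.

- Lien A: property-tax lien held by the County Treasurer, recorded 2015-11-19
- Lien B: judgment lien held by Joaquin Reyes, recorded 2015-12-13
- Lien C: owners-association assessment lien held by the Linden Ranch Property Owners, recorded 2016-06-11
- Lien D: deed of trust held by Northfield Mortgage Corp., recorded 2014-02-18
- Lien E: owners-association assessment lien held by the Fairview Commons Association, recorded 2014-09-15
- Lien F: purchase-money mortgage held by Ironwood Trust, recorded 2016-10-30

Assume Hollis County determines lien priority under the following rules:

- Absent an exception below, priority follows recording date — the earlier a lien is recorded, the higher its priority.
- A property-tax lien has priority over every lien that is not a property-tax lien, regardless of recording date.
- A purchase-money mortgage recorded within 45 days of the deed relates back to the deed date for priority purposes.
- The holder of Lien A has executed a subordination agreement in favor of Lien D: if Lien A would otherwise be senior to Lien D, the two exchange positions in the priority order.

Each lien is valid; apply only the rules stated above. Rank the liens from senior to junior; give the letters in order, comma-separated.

Effective dates: F relates back to the deed date 2016-10-26.
A is a property-tax lien and takes priority over every other lien.
Among the remaining liens, by effective date: D (2014-02-18), E (2014-09-15), B (2015-12-13), C (2016-06-11), F (2016-10-26).
A would otherwise be senior to D, so under the subordination agreement A and D exchange positions.

D, A, E, B, C, F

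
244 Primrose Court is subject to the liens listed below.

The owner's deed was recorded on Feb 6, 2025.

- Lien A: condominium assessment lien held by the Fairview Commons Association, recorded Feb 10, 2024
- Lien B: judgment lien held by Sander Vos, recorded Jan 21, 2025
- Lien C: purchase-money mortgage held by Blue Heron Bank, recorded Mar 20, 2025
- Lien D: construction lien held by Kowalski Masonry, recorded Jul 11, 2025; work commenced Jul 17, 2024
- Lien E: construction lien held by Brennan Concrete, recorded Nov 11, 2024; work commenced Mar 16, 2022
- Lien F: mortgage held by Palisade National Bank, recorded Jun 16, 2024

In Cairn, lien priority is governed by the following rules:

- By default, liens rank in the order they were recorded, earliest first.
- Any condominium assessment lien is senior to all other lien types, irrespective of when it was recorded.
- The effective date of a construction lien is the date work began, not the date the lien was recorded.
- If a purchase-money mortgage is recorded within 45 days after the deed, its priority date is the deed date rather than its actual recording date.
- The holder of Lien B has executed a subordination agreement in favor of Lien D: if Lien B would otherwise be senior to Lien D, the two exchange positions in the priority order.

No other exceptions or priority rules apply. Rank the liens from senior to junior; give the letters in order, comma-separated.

Adjusting effective dates: C relates back to the deed date Feb 6, 2025; D is treated as recorded Jul 17, 2024, the work-commencement date; E is treated as recorded Mar 16, 2022, the work-commencement date.
A is a condominium assessment lien, so it outranks all other liens regardless of date.
Among the remaining liens, by effective date: E (Mar 16, 2022), F (Jun 16, 2024), D (Jul 17, 2024), B (Jan 21, 2025), C (Feb 6, 2025).
B already ranks below D; the subordination has no effect.

A, E, F, D, B, C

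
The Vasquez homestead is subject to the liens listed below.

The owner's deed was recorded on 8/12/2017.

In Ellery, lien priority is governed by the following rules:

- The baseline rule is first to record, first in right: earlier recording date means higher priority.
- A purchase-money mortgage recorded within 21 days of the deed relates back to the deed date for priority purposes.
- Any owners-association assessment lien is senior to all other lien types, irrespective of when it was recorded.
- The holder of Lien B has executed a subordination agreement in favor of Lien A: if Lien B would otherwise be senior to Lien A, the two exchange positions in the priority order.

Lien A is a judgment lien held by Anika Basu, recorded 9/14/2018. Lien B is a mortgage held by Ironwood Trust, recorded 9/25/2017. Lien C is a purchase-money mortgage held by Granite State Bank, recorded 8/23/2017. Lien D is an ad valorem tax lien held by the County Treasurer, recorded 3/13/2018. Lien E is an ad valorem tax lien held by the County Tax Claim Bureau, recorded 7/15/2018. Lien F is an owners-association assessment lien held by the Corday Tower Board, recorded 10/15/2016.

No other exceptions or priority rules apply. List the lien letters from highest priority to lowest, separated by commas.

Effective dates after the stated exceptions: C's effective date is the deed date, 8/12/2017.
F, as an owners-association assessment lien, has superpriority and ranks first.
Remaining liens by effective date: C (8/12/2017), B (9/25/2017), D (3/13/2018), E (7/15/2018), A (9/14/2018).
Because B would otherwise rank above A, the subordination swaps them.

F, C, A, D, E, B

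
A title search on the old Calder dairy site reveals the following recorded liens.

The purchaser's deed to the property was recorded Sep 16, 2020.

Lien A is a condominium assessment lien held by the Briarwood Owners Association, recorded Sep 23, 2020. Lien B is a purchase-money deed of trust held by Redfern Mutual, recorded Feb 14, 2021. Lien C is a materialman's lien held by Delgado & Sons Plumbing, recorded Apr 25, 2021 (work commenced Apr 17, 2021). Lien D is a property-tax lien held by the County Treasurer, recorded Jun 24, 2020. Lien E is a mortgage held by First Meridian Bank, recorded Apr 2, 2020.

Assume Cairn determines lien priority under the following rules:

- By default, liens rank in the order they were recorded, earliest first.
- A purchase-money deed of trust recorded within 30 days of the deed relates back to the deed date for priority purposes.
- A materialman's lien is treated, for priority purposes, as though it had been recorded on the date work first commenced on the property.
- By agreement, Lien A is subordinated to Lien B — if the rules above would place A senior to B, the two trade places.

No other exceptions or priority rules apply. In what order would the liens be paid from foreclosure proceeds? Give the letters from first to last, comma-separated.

Adjusting effective dates: B was recorded 151 days after the deed, outside the 30-day window, so it keeps its recording date; C is treated as recorded Apr 17, 2021, the work-commencement date.
By effective date: E (Apr 2, 2020), D (Jun 24, 2020), A (Sep 23, 2020), B (Feb 14, 2021), C (Apr 17, 2021).
A is senior to B before the subordination, so the two trade places.

E, D, B, A, C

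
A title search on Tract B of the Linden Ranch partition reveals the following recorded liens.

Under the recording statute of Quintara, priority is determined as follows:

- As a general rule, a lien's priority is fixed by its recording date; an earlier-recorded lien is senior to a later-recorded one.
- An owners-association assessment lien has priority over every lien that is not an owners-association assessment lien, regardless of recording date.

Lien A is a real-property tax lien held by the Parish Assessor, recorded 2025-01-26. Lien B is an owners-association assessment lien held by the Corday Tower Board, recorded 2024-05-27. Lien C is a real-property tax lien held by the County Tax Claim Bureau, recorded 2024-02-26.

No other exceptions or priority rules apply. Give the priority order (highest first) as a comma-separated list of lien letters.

B, as an owners-association assessment lien, has superpriority and ranks first.
The other liens, earliest effective date first: C (2024-02-26), A (2025-01-26).

B, C, A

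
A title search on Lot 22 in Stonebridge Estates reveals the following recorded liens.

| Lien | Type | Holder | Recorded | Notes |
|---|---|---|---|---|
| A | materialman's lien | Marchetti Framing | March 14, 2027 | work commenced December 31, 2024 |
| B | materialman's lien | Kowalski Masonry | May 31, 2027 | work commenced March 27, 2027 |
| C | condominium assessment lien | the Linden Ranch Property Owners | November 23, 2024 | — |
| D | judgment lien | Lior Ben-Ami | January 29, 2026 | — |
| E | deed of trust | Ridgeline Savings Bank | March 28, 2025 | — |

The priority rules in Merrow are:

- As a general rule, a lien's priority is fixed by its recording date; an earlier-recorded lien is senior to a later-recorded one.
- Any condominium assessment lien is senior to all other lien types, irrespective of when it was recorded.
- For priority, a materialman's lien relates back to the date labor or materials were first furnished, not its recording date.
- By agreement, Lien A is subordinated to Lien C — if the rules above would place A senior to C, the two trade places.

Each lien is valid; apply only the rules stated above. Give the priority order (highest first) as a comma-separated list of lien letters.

First, effective dates: A relates back to December 31, 2024 (work commenced); B relates back to March 27, 2027 (work commenced).
C is a condominium assessment lien and takes priority over every other lien.
Remaining liens by effective date: A (December 31, 2024), E (March 28, 2025), D (January 29, 2026), B (March 27, 2027).
Since A is not senior to C, the subordination leaves the order unchanged.

C, A, E, D, B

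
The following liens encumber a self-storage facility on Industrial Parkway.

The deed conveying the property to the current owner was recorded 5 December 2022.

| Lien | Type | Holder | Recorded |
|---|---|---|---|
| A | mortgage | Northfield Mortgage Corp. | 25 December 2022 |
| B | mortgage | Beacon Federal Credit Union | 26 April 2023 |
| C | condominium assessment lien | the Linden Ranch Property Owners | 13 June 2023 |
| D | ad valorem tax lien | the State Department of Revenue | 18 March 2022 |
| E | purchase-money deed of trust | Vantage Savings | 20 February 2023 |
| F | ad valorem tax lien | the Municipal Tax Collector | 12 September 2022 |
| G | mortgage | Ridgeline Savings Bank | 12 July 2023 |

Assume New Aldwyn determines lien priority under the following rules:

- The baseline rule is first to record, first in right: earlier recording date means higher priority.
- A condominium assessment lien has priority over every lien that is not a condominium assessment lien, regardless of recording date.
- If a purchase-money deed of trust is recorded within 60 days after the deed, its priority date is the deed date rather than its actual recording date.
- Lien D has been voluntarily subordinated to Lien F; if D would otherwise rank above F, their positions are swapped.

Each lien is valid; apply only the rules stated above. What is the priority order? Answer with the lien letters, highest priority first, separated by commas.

Adjusting effective dates: E was recorded 77 days after the deed, outside the 60-day window, so it keeps its recording date.
As a condominium assessment lien, C is senior to every other lien.
Among the remaining liens, by effective date: D (18 March 2022), F (12 September 2022), A (25 December 2022), E (20 February 2023), B (26 April 2023), G (12 July 2023).
The subordination applies — D was senior to F — so D and F swap.

C, F, D, A, E, B, G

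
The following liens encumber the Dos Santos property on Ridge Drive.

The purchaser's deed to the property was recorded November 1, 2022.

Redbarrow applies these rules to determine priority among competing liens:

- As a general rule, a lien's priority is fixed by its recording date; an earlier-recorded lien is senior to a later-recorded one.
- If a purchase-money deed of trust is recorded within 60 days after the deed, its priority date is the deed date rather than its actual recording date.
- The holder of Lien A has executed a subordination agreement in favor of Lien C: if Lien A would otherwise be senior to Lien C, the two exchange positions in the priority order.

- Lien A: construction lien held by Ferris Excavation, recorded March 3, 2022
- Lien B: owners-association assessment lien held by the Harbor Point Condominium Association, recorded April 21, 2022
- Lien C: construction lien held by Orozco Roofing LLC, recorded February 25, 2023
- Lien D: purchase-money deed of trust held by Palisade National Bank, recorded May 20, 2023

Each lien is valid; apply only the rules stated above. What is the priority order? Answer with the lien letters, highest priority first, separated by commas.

C, B, A, D

First, effective dates: D was recorded 200 days after the deed, outside the 60-day window, so it keeps its recording date.
By effective date: A (March 3, 2022), B (April 21, 2022), C (February 25, 2023), D (May 20, 2023).
A is senior to C before the subordination, so the two trade places.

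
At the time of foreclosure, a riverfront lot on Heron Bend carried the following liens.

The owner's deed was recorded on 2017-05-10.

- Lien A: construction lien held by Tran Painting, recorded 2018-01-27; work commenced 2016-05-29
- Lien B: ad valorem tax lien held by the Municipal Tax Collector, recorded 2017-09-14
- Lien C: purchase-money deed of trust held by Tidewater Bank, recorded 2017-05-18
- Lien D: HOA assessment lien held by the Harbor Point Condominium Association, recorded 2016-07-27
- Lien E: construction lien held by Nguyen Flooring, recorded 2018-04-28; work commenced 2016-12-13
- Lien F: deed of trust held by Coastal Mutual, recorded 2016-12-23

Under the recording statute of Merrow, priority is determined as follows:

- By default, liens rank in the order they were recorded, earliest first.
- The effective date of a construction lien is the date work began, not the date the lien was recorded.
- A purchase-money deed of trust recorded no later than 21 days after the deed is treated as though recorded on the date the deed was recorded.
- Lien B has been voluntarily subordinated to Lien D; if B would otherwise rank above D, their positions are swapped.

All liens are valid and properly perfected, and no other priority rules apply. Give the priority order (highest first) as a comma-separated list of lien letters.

First, effective dates: A relates back to 2016-05-29 (work commenced); C was recorded within the 21-day window, so its effective date is the deed date 2017-05-10; E relates back to 2016-12-13 (work commenced).
By effective date: A (2016-05-29), D (2016-07-27), E (2016-12-13), F (2016-12-23), C (2017-05-10), B (2017-09-14).
B is already junior to D, so the subordination agreement changes nothing.

A, D, E, F, C, B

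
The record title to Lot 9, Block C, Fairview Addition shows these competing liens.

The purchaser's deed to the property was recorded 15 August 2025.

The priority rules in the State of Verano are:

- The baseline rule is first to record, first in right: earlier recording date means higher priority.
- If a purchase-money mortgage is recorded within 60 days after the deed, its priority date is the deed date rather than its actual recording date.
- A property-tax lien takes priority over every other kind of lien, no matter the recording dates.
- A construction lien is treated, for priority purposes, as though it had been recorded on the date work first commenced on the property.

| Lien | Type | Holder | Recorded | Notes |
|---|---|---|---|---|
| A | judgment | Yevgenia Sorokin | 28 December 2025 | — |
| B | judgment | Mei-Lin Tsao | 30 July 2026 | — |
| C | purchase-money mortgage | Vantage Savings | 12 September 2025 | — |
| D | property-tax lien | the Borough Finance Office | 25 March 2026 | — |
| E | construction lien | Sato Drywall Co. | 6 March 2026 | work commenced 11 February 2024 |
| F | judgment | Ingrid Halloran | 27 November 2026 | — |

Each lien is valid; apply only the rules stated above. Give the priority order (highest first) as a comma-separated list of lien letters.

D, E, C, A, B, F

Effective dates: C relates back to the deed date 15 August 2025; E's effective date is 11 February 2024, when work began.
D is a property-tax lien, so it outranks all other liens regardless of date.
Remaining liens by effective date: E (11 February 2024), C (15 August 2025), A (28 December 2025), B (30 July 2026), F (27 November 2026).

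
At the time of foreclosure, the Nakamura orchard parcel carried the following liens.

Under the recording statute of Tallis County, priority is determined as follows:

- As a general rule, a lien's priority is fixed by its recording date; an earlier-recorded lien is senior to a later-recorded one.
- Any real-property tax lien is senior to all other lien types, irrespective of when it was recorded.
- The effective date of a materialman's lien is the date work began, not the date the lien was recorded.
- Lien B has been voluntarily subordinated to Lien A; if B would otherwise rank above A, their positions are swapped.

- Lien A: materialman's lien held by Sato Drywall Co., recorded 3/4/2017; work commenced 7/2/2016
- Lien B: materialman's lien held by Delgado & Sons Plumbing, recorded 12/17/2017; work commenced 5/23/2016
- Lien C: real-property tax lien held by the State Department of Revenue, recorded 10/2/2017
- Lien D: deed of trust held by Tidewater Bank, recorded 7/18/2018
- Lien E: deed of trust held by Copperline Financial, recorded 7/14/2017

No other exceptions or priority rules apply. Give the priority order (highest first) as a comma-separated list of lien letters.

Effective dates after the stated exceptions: A is treated as recorded 7/2/2016, the work-commencement date; B relates back to 5/23/2016 (work commenced).
As a real-property tax lien, C is senior to every other lien.
Ordering the rest by effective date: B (5/23/2016), A (7/2/2016), E (7/14/2017), D (7/18/2018).
Because B would otherwise rank above A, the subordination swaps them.

C, A, B, E, D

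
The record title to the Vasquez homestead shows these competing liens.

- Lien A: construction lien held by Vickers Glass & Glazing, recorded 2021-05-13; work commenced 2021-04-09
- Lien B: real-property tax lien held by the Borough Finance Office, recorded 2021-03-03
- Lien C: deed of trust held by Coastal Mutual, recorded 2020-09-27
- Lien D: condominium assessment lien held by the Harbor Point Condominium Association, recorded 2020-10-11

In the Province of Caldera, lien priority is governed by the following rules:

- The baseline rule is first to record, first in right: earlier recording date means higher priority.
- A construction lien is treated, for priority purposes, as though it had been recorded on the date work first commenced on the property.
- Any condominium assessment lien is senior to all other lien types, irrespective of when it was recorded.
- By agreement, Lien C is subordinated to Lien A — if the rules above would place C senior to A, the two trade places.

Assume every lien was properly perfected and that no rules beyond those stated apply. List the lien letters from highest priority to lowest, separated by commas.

Adjusting effective dates: A relates back to 2021-04-09 (work commenced).
D is a condominium assessment lien and takes priority over every other lien.
The other liens, earliest effective date first: C (2020-09-27), B (2021-03-03), A (2021-04-09).
The subordination applies — C was senior to A — so C and A swap.

D, A, B, C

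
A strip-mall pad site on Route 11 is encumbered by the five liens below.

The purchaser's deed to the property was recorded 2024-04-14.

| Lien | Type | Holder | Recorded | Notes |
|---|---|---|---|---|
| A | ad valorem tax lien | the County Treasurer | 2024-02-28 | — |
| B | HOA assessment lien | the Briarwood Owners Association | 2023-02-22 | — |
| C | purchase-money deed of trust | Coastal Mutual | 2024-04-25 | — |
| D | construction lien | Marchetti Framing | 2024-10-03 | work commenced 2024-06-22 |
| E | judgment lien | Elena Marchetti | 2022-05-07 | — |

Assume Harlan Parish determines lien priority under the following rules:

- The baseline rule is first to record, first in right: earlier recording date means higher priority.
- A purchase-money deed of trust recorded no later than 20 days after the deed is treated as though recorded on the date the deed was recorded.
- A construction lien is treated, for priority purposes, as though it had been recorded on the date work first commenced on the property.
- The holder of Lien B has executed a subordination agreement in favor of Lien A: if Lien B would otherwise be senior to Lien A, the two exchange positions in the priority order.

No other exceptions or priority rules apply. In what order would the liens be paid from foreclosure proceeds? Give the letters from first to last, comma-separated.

E, A, B, C, D

Adjusting effective dates: C's effective date is the deed date, 2024-04-14; D's effective date is 2024-06-22, when work began.
Sorted by effective date: E (2022-05-07), B (2023-02-22), A (2024-02-28), C (2024-04-14), D (2024-06-22).
B would otherwise be senior to A, so under the subordination agreement B and A exchange positions.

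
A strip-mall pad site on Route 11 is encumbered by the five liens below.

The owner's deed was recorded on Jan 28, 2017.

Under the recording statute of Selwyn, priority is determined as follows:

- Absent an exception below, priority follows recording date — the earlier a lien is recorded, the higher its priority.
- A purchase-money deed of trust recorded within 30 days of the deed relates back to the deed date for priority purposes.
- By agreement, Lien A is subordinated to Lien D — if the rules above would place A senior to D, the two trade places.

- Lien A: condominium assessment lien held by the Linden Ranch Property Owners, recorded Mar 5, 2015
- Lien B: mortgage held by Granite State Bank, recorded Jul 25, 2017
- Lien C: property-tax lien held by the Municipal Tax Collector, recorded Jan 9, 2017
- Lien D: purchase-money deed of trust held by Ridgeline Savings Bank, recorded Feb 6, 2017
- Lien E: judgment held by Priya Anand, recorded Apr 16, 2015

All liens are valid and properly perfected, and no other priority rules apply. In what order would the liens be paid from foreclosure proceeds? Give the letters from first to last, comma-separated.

D, E, C, A, B

First, effective dates: D relates back to the deed date Jan 28, 2017.
By effective date, earliest first: A (Mar 5, 2015), E (Apr 16, 2015), C (Jan 9, 2017), D (Jan 28, 2017), B (Jul 25, 2017).
Because A would otherwise rank above D, the subordination swaps them.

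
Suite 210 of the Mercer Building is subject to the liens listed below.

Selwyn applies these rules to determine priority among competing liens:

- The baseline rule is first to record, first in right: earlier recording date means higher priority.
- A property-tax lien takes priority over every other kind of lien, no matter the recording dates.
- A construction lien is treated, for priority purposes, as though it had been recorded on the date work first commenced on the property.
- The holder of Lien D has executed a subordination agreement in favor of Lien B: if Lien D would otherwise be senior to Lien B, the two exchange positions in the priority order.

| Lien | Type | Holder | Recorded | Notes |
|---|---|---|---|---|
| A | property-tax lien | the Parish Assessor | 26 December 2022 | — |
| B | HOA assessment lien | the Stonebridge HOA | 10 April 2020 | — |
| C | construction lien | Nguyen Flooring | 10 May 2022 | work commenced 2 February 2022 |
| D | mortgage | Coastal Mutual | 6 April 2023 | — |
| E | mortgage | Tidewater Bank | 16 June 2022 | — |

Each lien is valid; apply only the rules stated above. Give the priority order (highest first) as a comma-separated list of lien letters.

First, effective dates: C is treated as recorded 2 February 2022, the work-commencement date.
A is a property-tax lien and takes priority over every other lien.
Remaining liens by effective date: B (10 April 2020), C (2 February 2022), E (16 June 2022), D (6 April 2023).
Since D is not senior to B, the subordination leaves the order unchanged.

A, B, C, E, D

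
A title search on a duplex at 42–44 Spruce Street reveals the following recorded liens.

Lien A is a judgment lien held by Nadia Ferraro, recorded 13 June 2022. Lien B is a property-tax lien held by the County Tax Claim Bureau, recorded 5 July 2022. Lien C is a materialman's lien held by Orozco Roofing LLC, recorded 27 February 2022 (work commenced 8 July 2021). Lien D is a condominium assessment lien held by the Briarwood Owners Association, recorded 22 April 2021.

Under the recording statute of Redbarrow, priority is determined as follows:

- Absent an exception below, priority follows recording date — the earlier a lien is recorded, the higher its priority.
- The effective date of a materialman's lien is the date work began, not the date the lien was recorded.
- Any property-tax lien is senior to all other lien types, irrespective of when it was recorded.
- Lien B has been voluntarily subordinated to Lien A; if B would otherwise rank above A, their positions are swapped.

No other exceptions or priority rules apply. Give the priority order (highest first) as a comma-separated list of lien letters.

Effective dates after the stated exceptions: C relates back to 8 July 2021 (work commenced).
B is a property-tax lien, so it outranks all other liens regardless of date.
Among the remaining liens, by effective date: D (22 April 2021), C (8 July 2021), A (13 June 2022).
B is senior to A before the subordination, so the two trade places.

A, D, C, B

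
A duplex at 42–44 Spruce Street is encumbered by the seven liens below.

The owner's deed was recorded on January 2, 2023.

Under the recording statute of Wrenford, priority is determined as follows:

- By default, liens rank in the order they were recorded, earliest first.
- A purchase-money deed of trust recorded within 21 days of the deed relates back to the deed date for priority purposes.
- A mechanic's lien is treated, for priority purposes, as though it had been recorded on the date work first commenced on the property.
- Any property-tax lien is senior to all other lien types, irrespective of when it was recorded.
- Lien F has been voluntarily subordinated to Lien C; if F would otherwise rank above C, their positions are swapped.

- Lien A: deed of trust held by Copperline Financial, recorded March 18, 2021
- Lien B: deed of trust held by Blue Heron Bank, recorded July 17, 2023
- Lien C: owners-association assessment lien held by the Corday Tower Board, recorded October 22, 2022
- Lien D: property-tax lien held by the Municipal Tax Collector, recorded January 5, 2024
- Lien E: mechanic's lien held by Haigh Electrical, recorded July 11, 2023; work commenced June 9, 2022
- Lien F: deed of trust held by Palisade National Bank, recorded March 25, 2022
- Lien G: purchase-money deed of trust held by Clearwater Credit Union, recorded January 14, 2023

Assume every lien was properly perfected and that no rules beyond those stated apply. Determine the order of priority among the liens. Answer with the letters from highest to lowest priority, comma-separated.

First, effective dates: E's effective date is June 9, 2022, when work began; G was recorded within the 21-day window, so its effective date is the deed date January 2, 2023.
D, as a property-tax lien, has superpriority and ranks first.
Remaining liens by effective date: A (March 18, 2021), F (March 25, 2022), E (June 9, 2022), C (October 22, 2022), G (January 2, 2023), B (July 17, 2023).
The subordination applies — F was senior to C — so F and C swap.

D, A, C, E, F, G, B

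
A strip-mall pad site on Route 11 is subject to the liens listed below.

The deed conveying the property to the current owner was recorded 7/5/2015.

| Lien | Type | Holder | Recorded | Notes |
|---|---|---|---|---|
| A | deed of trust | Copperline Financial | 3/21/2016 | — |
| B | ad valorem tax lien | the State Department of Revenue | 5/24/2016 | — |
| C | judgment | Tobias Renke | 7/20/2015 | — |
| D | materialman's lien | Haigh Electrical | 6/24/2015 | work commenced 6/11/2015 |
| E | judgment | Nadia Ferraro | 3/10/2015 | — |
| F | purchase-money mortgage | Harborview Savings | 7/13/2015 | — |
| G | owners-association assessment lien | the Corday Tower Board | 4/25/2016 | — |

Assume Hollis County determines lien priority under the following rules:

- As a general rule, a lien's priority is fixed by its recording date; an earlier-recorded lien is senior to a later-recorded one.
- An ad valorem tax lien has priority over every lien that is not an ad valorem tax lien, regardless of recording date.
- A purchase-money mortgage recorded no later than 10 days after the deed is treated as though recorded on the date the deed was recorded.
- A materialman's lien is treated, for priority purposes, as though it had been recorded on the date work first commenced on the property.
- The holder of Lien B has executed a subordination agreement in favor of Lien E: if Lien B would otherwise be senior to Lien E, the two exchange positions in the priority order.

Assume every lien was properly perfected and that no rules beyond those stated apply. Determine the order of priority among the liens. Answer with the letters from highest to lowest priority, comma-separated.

First, effective dates: D relates back to 6/11/2015 (work commenced); F relates back to the deed date 7/5/2015.
B is an ad valorem tax lien and takes priority over every other lien.
Ordering the rest by effective date: E (3/10/2015), D (6/11/2015), F (7/5/2015), C (7/20/2015), A (3/21/2016), G (4/25/2016).
B would otherwise be senior to E, so under the subordination agreement B and E exchange positions.

E, B, D, F, C, A, G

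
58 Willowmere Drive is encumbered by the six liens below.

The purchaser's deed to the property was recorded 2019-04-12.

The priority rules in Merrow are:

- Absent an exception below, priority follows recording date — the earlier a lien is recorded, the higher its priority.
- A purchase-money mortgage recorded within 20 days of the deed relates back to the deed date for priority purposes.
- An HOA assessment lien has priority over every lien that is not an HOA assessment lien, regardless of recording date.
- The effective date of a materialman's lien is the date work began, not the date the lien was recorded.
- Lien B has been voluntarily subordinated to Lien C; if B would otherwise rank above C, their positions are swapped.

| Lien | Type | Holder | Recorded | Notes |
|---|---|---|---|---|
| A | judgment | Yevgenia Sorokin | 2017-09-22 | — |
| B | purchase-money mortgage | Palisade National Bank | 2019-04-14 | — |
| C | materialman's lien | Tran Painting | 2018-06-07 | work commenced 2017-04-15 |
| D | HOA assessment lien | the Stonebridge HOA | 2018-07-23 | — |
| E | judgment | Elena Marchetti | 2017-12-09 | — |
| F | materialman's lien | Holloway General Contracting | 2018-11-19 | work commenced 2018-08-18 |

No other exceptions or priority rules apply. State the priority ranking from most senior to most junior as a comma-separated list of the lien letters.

First, effective dates: B was recorded within the 20-day window, so its effective date is the deed date 2019-04-12; C is treated as recorded 2017-04-15, the work-commencement date; F relates back to 2018-08-18 (work commenced).
As an HOA assessment lien, D is senior to every other lien.
Among the remaining liens, by effective date: C (2017-04-15), A (2017-09-22), E (2017-12-09), F (2018-08-18), B (2019-04-12).
B already ranks below C; the subordination has no effect.

D, C, A, E, F, B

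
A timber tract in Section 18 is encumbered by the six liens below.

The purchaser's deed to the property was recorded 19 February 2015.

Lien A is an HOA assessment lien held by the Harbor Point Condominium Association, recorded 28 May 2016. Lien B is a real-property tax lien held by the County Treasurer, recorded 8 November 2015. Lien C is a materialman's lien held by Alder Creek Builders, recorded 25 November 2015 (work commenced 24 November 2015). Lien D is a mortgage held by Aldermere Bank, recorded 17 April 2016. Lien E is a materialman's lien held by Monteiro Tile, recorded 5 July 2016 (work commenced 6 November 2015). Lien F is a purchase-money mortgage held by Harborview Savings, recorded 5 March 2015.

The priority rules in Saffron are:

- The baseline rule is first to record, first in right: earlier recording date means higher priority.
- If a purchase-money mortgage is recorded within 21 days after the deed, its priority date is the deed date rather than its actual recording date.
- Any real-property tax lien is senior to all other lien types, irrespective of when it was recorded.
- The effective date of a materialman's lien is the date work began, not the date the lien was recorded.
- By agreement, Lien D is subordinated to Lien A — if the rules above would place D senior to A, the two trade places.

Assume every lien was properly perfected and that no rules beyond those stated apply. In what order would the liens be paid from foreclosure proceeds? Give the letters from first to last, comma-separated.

B, F, E, C, A, D

Effective dates: C's effective date is 24 November 2015, when work began; E relates back to 6 November 2015 (work commenced); F relates back to the deed date 19 February 2015.
B is a real-property tax lien and takes priority over every other lien.
Ordering the rest by effective date: F (19 February 2015), E (6 November 2015), C (24 November 2015), D (17 April 2016), A (28 May 2016).
D would otherwise be senior to A, so under the subordination agreement D and A exchange positions.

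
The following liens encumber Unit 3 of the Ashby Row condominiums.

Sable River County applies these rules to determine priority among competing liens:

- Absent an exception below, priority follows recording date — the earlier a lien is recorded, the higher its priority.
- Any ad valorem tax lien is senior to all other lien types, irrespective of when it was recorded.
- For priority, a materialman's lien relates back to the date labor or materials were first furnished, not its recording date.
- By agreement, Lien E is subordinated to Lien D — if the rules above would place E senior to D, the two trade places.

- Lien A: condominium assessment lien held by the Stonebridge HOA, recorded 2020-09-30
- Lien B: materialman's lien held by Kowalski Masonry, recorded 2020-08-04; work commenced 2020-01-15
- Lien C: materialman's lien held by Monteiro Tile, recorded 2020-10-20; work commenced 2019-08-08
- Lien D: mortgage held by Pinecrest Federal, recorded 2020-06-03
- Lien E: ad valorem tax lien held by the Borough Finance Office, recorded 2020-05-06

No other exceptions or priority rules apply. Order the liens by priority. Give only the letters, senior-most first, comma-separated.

Effective dates after the stated exceptions: B's effective date is 2020-01-15, when work began; C relates back to 2019-08-08 (work commenced).
E, as an ad valorem tax lien, has superpriority and ranks first.
Ordering the rest by effective date: C (2019-08-08), B (2020-01-15), D (2020-06-03), A (2020-09-30).
E is senior to D before the subordination, so the two trade places.

D, C, B, E, A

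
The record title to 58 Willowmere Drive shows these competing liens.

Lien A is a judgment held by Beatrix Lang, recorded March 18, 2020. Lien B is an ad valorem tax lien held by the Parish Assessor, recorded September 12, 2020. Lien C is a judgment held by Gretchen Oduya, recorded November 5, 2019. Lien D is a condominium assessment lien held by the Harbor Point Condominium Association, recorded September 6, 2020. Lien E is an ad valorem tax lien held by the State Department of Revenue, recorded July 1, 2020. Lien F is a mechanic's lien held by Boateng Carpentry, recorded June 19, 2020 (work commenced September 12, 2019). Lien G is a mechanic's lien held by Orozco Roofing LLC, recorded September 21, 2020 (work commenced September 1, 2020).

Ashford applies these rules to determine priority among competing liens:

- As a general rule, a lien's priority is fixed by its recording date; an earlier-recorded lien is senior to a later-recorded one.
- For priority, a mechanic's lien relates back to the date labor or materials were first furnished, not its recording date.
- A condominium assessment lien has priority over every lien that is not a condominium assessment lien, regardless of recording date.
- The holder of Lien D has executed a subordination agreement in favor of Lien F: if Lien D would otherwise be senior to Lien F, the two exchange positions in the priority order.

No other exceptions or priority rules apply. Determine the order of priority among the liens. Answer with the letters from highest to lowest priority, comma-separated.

Effective dates: F is treated as recorded September 12, 2019, the work-commencement date; G relates back to September 1, 2020 (work commenced).
D, as a condominium assessment lien, has superpriority and ranks first.
The other liens, earliest effective date first: F (September 12, 2019), C (November 5, 2019), A (March 18, 2020), E (July 1, 2020), G (September 1, 2020), B (September 12, 2020).
D is senior to F before the subordination, so the two trade places.

F, D, C, A, E, G, B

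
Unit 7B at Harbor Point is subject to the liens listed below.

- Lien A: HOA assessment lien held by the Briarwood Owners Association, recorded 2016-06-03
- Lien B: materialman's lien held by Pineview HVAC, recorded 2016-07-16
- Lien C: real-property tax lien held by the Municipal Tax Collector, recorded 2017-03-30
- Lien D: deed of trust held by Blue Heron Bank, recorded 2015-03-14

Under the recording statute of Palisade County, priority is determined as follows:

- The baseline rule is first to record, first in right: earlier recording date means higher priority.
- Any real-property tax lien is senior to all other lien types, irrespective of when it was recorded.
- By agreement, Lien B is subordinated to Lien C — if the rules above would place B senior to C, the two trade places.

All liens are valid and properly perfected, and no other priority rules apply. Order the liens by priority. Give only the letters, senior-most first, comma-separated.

C, D, A, B

As a real-property tax lien, C is senior to every other lien.
Among the remaining liens, by effective date: D (2015-03-14), A (2016-06-03), B (2016-07-16).
B is already junior to C, so the subordination agreement changes nothing.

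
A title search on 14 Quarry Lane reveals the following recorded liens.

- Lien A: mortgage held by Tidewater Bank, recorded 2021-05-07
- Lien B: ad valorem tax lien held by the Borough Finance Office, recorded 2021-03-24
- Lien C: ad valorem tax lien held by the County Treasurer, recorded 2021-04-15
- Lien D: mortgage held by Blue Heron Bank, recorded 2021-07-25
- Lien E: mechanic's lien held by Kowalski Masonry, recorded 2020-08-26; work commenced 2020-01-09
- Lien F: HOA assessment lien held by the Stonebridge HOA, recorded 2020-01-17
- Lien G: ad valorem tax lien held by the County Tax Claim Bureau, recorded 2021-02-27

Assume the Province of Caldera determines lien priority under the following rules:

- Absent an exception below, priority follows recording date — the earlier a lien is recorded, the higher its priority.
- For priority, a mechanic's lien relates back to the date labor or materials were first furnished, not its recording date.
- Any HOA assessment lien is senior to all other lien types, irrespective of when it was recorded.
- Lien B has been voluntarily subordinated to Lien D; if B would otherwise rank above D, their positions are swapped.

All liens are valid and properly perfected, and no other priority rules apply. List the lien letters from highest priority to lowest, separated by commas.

F, E, G, D, C, A, B

First, effective dates: E relates back to 2020-01-09 (work commenced).
F, as an HOA assessment lien, has superpriority and ranks first.
Ordering the rest by effective date: E (2020-01-09), G (2021-02-27), B (2021-03-24), C (2021-04-15), A (2021-05-07), D (2021-07-25).
Because B would otherwise rank above D, the subordination swaps them.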